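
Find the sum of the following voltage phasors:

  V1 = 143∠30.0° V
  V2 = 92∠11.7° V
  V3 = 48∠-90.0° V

Step 1 — Convert each phasor to rectangular form:
  V1 = 143·(cos(30.0°) + j·sin(30.0°)) = 123.8 + j71.5 V
  V2 = 92·(cos(11.7°) + j·sin(11.7°)) = 90.09 + j18.66 V
  V3 = 48·(cos(-90.0°) + j·sin(-90.0°)) = 0 - j48 V
Step 2 — Sum components: V_total = 213.9 + j42.16 V.
Step 3 — Convert to polar: |V_total| = 218 V, ∠V_total = 11.1°.

V_total = 218∠11.1° V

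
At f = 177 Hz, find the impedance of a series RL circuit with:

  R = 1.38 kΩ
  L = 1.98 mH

Step 1 — Angular frequency: ω = 2π·f = 2π·177 = 1112 rad/s.
Step 2 — Component impedances:
  R: Z = R = 1380 Ω
  L: Z = jωL = j·1112·0.00198 = 0 + j2.202 Ω
Step 3 — Series combination: Z_total = R + L = 1380 + j2.202 Ω = 1380∠0.1° Ω.

Z = 1380 + j2.202 Ω = 1380∠0.1° Ω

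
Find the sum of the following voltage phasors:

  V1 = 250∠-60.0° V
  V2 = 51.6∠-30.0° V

Step 1 — Convert each phasor to rectangular form:
  V1 = 250·(cos(-60.0°) + j·sin(-60.0°)) = 125 - j216.5 V
  V2 = 51.6·(cos(-30.0°) + j·sin(-30.0°)) = 44.69 - j25.8 V
Step 2 — Sum components: V_total = 169.7 - j242.3 V.
Step 3 — Convert to polar: |V_total| = 295.8 V, ∠V_total = -55.0°.

V_total = 295.8∠-55.0° V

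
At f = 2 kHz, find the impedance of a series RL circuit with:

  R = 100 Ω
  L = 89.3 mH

Step 1 — Angular frequency: ω = 2π·f = 2π·2000 = 1.257e+04 rad/s.
Step 2 — Component impedances:
  R: Z = R = 100 Ω
  L: Z = jωL = j·1.257e+04·0.0893 = 0 + j1122 Ω
Step 3 — Series combination: Z_total = R + L = 100 + j1122 Ω = 1127∠84.9° Ω.

Z = 100 + j1122 Ω = 1127∠84.9° Ω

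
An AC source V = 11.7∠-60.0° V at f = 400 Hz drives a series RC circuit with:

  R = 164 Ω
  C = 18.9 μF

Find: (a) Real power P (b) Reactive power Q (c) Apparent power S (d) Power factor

Step 1 — Angular frequency: ω = 2π·f = 2π·400 = 2513 rad/s.
Step 2 — Component impedances:
  R: Z = R = 164 Ω
  C: Z = 1/(jωC) = -j/(ω·C) = 0 - j21.05 Ω
Step 3 — Series combination: Z_total = R + C = 164 - j21.05 Ω = 165.3∠-7.3° Ω.
Step 4 — Source phasor: V = 11.7∠-60.0° V = 5.85 - j10.13 V.
Step 5 — Current: I = V / Z = 0.04289 - j0.05628 A = 0.07076∠-52.7° A.
Step 6 — Complex power: S = V·I* = 0.8212 - j0.1054 VA.
Step 7 — Real power: P = Re(S) = 0.8212 W.
Step 8 — Reactive power: Q = Im(S) = -0.1054 VAR.
Step 9 — Apparent power: |S| = 0.8279 VA.
Step 10 — Power factor: PF = P/|S| = 0.9919 (leading).

(a) P = 0.8212 W  (b) Q = -0.1054 VAR  (c) S = 0.8279 VA  (d) PF = 0.9919 (leading)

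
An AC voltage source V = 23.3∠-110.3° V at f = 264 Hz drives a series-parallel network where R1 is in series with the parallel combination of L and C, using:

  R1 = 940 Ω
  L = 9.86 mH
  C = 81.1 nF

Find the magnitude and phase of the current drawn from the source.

Step 1 — Angular frequency: ω = 2π·f = 2π·264 = 1659 rad/s.
Step 2 — Component impedances:
  R1: Z = R = 940 Ω
  L: Z = jωL = j·1659·0.00986 = 0 + j16.36 Ω
  C: Z = 1/(jωC) = -j/(ω·C) = 0 - j7434 Ω
Step 3 — Parallel branch: L || C = 1/(1/L + 1/C) = 0 + j16.39 Ω.
Step 4 — Series with R1: Z_total = R1 + (L || C) = 940 + j16.39 Ω = 940.1∠1.0° Ω.
Step 5 — Source phasor: V = 23.3∠-110.3° V = -8.084 - j21.85 V.
Step 6 — Ohm's law: I = V / Z_total = (-8.084 - j21.85) / (940 + j16.39) = -0.009002 - j0.02309 A.
Step 7 — Convert to polar: |I| = 0.02478 A, ∠I = -111.3°.

I = 0.02478∠-111.3° A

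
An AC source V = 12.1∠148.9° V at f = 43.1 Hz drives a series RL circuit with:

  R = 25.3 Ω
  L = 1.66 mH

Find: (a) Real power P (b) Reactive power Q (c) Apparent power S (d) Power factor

Step 1 — Angular frequency: ω = 2π·f = 2π·43.1 = 270.8 rad/s.
Step 2 — Component impedances:
  R: Z = R = 25.3 Ω
  L: Z = jωL = j·270.8·0.00166 = 0 + j0.4495 Ω
Step 3 — Series combination: Z_total = R + L = 25.3 + j0.4495 Ω = 25.3∠1.0° Ω.
Step 4 — Source phasor: V = 12.1∠148.9° V = -10.36 + j6.25 V.
Step 5 — Current: I = V / Z = -0.405 + j0.2542 A = 0.4782∠147.9° A.
Step 6 — Complex power: S = V·I* = 5.785 + j0.1028 VA.
Step 7 — Real power: P = Re(S) = 5.785 W.
Step 8 — Reactive power: Q = Im(S) = 0.1028 VAR.
Step 9 — Apparent power: |S| = 5.786 VA.
Step 10 — Power factor: PF = P/|S| = 0.9998 (lagging).

(a) P = 5.785 W  (b) Q = 0.1028 VAR  (c) S = 5.786 VA  (d) PF = 0.9998 (lagging)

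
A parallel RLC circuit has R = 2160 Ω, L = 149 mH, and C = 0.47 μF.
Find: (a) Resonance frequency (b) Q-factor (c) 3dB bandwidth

Step 1 — Resonance: ω₀ = 1/√(LC) = 1/√(0.149·4.7e-07) = 3779 rad/s.
Step 2 — f₀ = ω₀/(2π) = 601.4 Hz.
Step 3 — Parallel Q: Q = R/(ω₀L) = 2160/(3779·0.149) = 3.836.
Step 4 — Bandwidth: Δω = ω₀/Q = 985 rad/s; BW = Δω/(2π) = 156.8 Hz.

(a) f₀ = 601.4 Hz  (b) Q = 3.836  (c) BW = 156.8 Hz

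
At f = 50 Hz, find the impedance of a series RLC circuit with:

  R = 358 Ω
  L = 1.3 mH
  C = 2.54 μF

Step 1 — Angular frequency: ω = 2π·f = 2π·50 = 314.2 rad/s.
Step 2 — Component impedances:
  R: Z = R = 358 Ω
  L: Z = jωL = j·314.2·0.0013 = 0 + j0.4084 Ω
  C: Z = 1/(jωC) = -j/(ω·C) = 0 - j1253 Ω
Step 3 — Series combination: Z_total = R + L + C = 358 - j1253 Ω = 1303∠-74.1° Ω.

Z = 358 - j1253 Ω = 1303∠-74.1° Ω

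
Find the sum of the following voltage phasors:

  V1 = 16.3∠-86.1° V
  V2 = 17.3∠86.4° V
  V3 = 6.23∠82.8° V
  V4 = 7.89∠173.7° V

Step 1 — Convert each phasor to rectangular form:
  V1 = 16.3·(cos(-86.1°) + j·sin(-86.1°)) = 1.109 - j16.26 V
  V2 = 17.3·(cos(86.4°) + j·sin(86.4°)) = 1.086 + j17.27 V
  V3 = 6.23·(cos(82.8°) + j·sin(82.8°)) = 0.7808 + j6.181 V
  V4 = 7.89·(cos(173.7°) + j·sin(173.7°)) = -7.842 + j0.8658 V
Step 2 — Sum components: V_total = -4.867 + j8.05 V.
Step 3 — Convert to polar: |V_total| = 9.407 V, ∠V_total = 121.2°.

V_total = 9.407∠121.2° V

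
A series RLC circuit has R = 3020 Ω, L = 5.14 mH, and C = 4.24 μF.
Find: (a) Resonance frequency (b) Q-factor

Step 1 — Resonance condition Im(Z)=0 gives ω₀ = 1/√(LC).
Step 2 — ω₀ = 1/√(0.00514·4.24e-06) = 6774 rad/s.
Step 3 — f₀ = ω₀/(2π) = 1078 Hz.
Step 4 — Series Q: Q = ω₀L/R = 6774·0.00514/3020 = 0.01153.

(a) f₀ = 1078 Hz  (b) Q = 0.01153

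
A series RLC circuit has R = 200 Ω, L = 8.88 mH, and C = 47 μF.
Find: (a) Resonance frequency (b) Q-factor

Step 1 — Resonance condition Im(Z)=0 gives ω₀ = 1/√(LC).
Step 2 — ω₀ = 1/√(0.00888·4.7e-05) = 1548 rad/s.
Step 3 — f₀ = ω₀/(2π) = 246.4 Hz.
Step 4 — Series Q: Q = ω₀L/R = 1548·0.00888/200 = 0.06873.

(a) f₀ = 246.4 Hz  (b) Q = 0.06873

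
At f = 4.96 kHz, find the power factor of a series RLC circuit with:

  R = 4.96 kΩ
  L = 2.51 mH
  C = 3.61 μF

Step 1 — Angular frequency: ω = 2π·f = 2π·4960 = 3.116e+04 rad/s.
Step 2 — Component impedances:
  R: Z = R = 4960 Ω
  L: Z = jωL = j·3.116e+04·0.00251 = 0 + j78.22 Ω
  C: Z = 1/(jωC) = -j/(ω·C) = 0 - j8.889 Ω
Step 3 — Series combination: Z_total = R + L + C = 4960 + j69.33 Ω = 4960∠0.8° Ω.
Step 4 — Power factor: PF = cos(φ) = Re(Z)/|Z| = 4960/4960.5 = 0.9999.
Step 5 — Type: Im(Z) = 69.33 ⇒ lagging (phase φ = 0.8°).

PF = 0.9999 (lagging, φ = 0.8°)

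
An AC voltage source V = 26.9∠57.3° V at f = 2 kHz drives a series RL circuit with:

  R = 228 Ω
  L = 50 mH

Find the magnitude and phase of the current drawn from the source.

Step 1 — Angular frequency: ω = 2π·f = 2π·2000 = 1.257e+04 rad/s.
Step 2 — Component impedances:
  R: Z = R = 228 Ω
  L: Z = jωL = j·1.257e+04·0.05 = 0 + j628.3 Ω
Step 3 — Series combination: Z_total = R + L = 228 + j628.3 Ω = 668.4∠70.1° Ω.
Step 4 — Source phasor: V = 26.9∠57.3° V = 14.53 + j22.64 V.
Step 5 — Ohm's law: I = V / Z_total = (14.53 + j22.64) / (228 + j628.3) = 0.03925 - j0.008886 A.
Step 6 — Convert to polar: |I| = 0.04024 A, ∠I = -12.8°.

I = 0.04024∠-12.8° A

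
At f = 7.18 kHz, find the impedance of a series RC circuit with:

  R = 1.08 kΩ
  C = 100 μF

Step 1 — Angular frequency: ω = 2π·f = 2π·7180 = 4.511e+04 rad/s.
Step 2 — Component impedances:
  R: Z = R = 1080 Ω
  C: Z = 1/(jωC) = -j/(ω·C) = 0 - j0.2217 Ω
Step 3 — Series combination: Z_total = R + C = 1080 - j0.2217 Ω = 1080∠-0.0° Ω.

Z = 1080 - j0.2217 Ω = 1080∠-0.0° Ω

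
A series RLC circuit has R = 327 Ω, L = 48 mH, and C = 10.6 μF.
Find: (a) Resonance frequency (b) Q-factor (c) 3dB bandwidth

Step 1 — Resonance: ω₀ = 1/√(LC) = 1/√(0.048·1.06e-05) = 1402 rad/s.
Step 2 — f₀ = ω₀/(2π) = 223.1 Hz.
Step 3 — Series Q: Q = ω₀L/R = 1402·0.048/327 = 0.2058.
Step 4 — Bandwidth: Δω = ω₀/Q = 6812 rad/s; BW = Δω/(2π) = 1084 Hz.

(a) f₀ = 223.1 Hz  (b) Q = 0.2058  (c) BW = 1084 Hz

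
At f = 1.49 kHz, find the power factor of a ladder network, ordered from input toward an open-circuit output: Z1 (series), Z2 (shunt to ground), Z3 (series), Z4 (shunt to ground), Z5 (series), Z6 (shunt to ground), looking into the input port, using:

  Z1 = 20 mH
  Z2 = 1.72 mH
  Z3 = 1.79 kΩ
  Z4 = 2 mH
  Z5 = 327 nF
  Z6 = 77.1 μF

Step 1 — Angular frequency: ω = 2π·f = 2π·1490 = 9362 rad/s.
Step 2 — Component impedances:
  Z1: Z = jωL = j·9362·0.02 = 0 + j187.2 Ω
  Z2: Z = jωL = j·9362·0.00172 = 0 + j16.1 Ω
  Z3: Z = R = 1790 Ω
  Z4: Z = jωL = j·9362·0.002 = 0 + j18.72 Ω
  Z5: Z = 1/(jωC) = -j/(ω·C) = 0 - j326.7 Ω
  Z6: Z = 1/(jωC) = -j/(ω·C) = 0 - j1.385 Ω
Step 3 — Ladder network (open output): work backward from the far end, alternating series and parallel combinations. Z_in = 0.1448 + j203.3 Ω = 203.3∠90.0° Ω.
Step 4 — Power factor: PF = cos(φ) = Re(Z)/|Z| = 0.1448/203.34 = 0.0007121.
Step 5 — Type: Im(Z) = 203.3 ⇒ lagging (phase φ = 90.0°).

PF = 0.0007121 (lagging, φ = 90.0°)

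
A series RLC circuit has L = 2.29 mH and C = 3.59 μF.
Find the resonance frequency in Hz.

Step 1 — Resonance condition Im(Z)=0 gives ω₀ = 1/√(LC).
Step 2 — ω₀ = 1/√(0.00229·3.59e-06) = 1.103e+04 rad/s.
Step 3 — f₀ = ω₀/(2π) = 1755 Hz.

f₀ = 1755 Hz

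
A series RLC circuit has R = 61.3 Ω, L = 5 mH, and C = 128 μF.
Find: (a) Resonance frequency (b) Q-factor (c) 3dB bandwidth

Step 1 — Resonance condition Im(Z)=0 gives ω₀ = 1/√(LC).
Step 2 — ω₀ = 1/√(0.005·0.000128) = 1250 rad/s.
Step 3 — f₀ = ω₀/(2π) = 198.9 Hz.
Step 4 — Series Q: Q = ω₀L/R = 1250·0.005/61.3 = 0.102.
Step 5 — 3dB bandwidth: Δω = ω₀/Q = 1.226e+04 rad/s; BW = Δω/(2π) = 1951 Hz.

(a) f₀ = 198.9 Hz  (b) Q = 0.102  (c) BW = 1951 Hz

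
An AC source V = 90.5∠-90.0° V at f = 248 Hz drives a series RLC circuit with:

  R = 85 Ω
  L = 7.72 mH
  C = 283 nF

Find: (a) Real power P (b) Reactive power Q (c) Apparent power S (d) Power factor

Step 1 — Angular frequency: ω = 2π·f = 2π·248 = 1558 rad/s.
Step 2 — Component impedances:
  R: Z = R = 85 Ω
  L: Z = jωL = j·1558·0.00772 = 0 + j12.03 Ω
  C: Z = 1/(jωC) = -j/(ω·C) = 0 - j2268 Ω
Step 3 — Series combination: Z_total = R + L + C = 85 - j2256 Ω = 2257∠-87.8° Ω.
Step 4 — Source phasor: V = 90.5∠-90.0° V = 0 - j90.5 V.
Step 5 — Current: I = V / Z = 0.04006 - j0.00151 A = 0.04009∠-2.2° A.
Step 6 — Complex power: S = V·I* = 0.1366 - j3.626 VA.
Step 7 — Real power: P = Re(S) = 0.1366 W.
Step 8 — Reactive power: Q = Im(S) = -3.626 VAR.
Step 9 — Apparent power: |S| = 3.628 VA.
Step 10 — Power factor: PF = P/|S| = 0.03766 (leading).

(a) P = 0.1366 W  (b) Q = -3.626 VAR  (c) S = 3.628 VA  (d) PF = 0.03766 (leading)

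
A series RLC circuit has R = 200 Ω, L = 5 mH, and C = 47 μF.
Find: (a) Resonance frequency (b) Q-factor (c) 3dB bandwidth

Step 1 — Resonance: ω₀ = 1/√(LC) = 1/√(0.005·4.7e-05) = 2063 rad/s.
Step 2 — f₀ = ω₀/(2π) = 328.3 Hz.
Step 3 — Series Q: Q = ω₀L/R = 2063·0.005/200 = 0.05157.
Step 4 — Bandwidth: Δω = ω₀/Q = 4e+04 rad/s; BW = Δω/(2π) = 6366 Hz.

(a) f₀ = 328.3 Hz  (b) Q = 0.05157  (c) BW = 6366 Hz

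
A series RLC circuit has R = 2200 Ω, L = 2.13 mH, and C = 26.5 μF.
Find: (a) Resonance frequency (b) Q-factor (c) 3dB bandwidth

Step 1 — Resonance condition Im(Z)=0 gives ω₀ = 1/√(LC).
Step 2 — ω₀ = 1/√(0.00213·2.65e-05) = 4209 rad/s.
Step 3 — f₀ = ω₀/(2π) = 669.9 Hz.
Step 4 — Series Q: Q = ω₀L/R = 4209·0.00213/2200 = 0.004075.
Step 5 — 3dB bandwidth: Δω = ω₀/Q = 1.033e+06 rad/s; BW = Δω/(2π) = 1.644e+05 Hz.

(a) f₀ = 669.9 Hz  (b) Q = 0.004075  (c) BW = 1.644e+05 Hz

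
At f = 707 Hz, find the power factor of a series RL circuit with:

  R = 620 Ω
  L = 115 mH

Step 1 — Angular frequency: ω = 2π·f = 2π·707 = 4442 rad/s.
Step 2 — Component impedances:
  R: Z = R = 620 Ω
  L: Z = jωL = j·4442·0.115 = 0 + j510.9 Ω
Step 3 — Series combination: Z_total = R + L = 620 + j510.9 Ω = 803.4∠39.5° Ω.
Step 4 — Power factor: PF = cos(φ) = Re(Z)/|Z| = 620/803.35 = 0.7718.
Step 5 — Type: Im(Z) = 510.9 ⇒ lagging (phase φ = 39.5°).

PF = 0.7718 (lagging, φ = 39.5°)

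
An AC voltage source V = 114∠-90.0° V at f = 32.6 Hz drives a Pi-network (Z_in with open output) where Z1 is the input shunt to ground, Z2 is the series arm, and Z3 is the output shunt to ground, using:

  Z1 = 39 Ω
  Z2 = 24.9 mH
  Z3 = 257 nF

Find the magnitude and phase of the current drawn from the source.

Step 1 — Angular frequency: ω = 2π·f = 2π·32.6 = 204.8 rad/s.
Step 2 — Component impedances:
  Z1: Z = R = 39 Ω
  Z2: Z = jωL = j·204.8·0.0249 = 0 + j5.1 Ω
  Z3: Z = 1/(jωC) = -j/(ω·C) = 0 - j1.9e+04 Ω
Step 3 — With open output, the series arm Z2 and the output shunt Z3 appear in series to ground: Z2 + Z3 = 0 - j1.899e+04 Ω.
Step 4 — Parallel with input shunt Z1: Z_in = Z1 || (Z2 + Z3) = 39 - j0.08009 Ω = 39∠-0.1° Ω.
Step 5 — Source phasor: V = 114∠-90.0° V = 0 - j114 V.
Step 6 — Ohm's law: I = V / Z_total = (0 - j114) / (39 - j0.08009) = 0.006003 - j2.923 A.
Step 7 — Convert to polar: |I| = 2.923 A, ∠I = -89.9°.

I = 2.923∠-89.9° A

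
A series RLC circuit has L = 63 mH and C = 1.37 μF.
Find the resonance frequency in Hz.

Step 1 — Resonance condition Im(Z)=0 gives ω₀ = 1/√(LC).
Step 2 — ω₀ = 1/√(0.063·1.37e-06) = 3404 rad/s.
Step 3 — f₀ = ω₀/(2π) = 541.7 Hz.

f₀ = 541.7 Hz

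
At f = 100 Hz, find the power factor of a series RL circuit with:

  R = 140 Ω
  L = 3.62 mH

Step 1 — Angular frequency: ω = 2π·f = 2π·100 = 628.3 rad/s.
Step 2 — Component impedances:
  R: Z = R = 140 Ω
  L: Z = jωL = j·628.3·0.00362 = 0 + j2.275 Ω
Step 3 — Series combination: Z_total = R + L = 140 + j2.275 Ω = 140∠0.9° Ω.
Step 4 — Power factor: PF = cos(φ) = Re(Z)/|Z| = 140/140.02 = 0.9999.
Step 5 — Type: Im(Z) = 2.275 ⇒ lagging (phase φ = 0.9°).

PF = 0.9999 (lagging, φ = 0.9°)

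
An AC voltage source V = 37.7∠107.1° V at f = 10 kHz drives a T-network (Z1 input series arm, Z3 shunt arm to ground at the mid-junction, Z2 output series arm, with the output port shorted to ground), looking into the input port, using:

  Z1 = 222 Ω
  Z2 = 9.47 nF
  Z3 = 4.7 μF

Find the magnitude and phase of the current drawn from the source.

Step 1 — Angular frequency: ω = 2π·f = 2π·1e+04 = 6.283e+04 rad/s.
Step 2 — Component impedances:
  Z1: Z = R = 222 Ω
  Z2: Z = 1/(jωC) = -j/(ω·C) = 0 - j1681 Ω
  Z3: Z = 1/(jωC) = -j/(ω·C) = 0 - j3.386 Ω
Step 3 — With the output port shorted to ground, the output series arm Z2 runs from the junction to ground; the shunt arm Z3 also runs from the junction to ground. They appear in parallel: Z3 || Z2 = 0 - j3.379 Ω.
Step 4 — Series with input arm Z1: Z_in = Z1 + (Z3 || Z2) = 222 - j3.379 Ω = 222∠-0.9° Ω.
Step 5 — Source phasor: V = 37.7∠107.1° V = -11.09 + j36.03 V.
Step 6 — Ohm's law: I = V / Z_total = (-11.09 + j36.03) / (222 - j3.379) = -0.05239 + j0.1615 A.
Step 7 — Convert to polar: |I| = 0.1698 A, ∠I = 108.0°.

I = 0.1698∠108.0° A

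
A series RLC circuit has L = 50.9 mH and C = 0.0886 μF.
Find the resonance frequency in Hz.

Step 1 — Resonance condition Im(Z)=0 gives ω₀ = 1/√(LC).
Step 2 — ω₀ = 1/√(0.0509·8.86e-08) = 1.489e+04 rad/s.
Step 3 — f₀ = ω₀/(2π) = 2370 Hz.

f₀ = 2370 Hz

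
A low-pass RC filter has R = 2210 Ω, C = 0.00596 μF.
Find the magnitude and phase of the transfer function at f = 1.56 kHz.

Step 1 — Angular frequency: ω = 2π·1560 = 9802 rad/s.
Step 2 — Transfer function: H(jω) = 1/(1 + jωRC).
Step 3 — Denominator: 1 + jωRC = 1 + j·9802·2210·5.96e-09 = 1 + j0.1291.
Step 4 — H = 0.9836 - j0.127.
Step 5 — Magnitude: |H| = 0.9918 (-0.1 dB); phase: φ = -7.4°.

|H| = 0.9918 (-0.1 dB), φ = -7.4°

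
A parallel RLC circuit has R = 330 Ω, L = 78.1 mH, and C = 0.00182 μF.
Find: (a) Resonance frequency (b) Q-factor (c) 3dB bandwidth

Step 1 — Resonance: ω₀ = 1/√(LC) = 1/√(0.0781·1.82e-09) = 8.388e+04 rad/s.
Step 2 — f₀ = ω₀/(2π) = 1.335e+04 Hz.
Step 3 — Parallel Q: Q = R/(ω₀L) = 330/(8.388e+04·0.0781) = 0.05038.
Step 4 — Bandwidth: Δω = ω₀/Q = 1.665e+06 rad/s; BW = Δω/(2π) = 2.65e+05 Hz.

(a) f₀ = 1.335e+04 Hz  (b) Q = 0.05038  (c) BW = 2.65e+05 Hz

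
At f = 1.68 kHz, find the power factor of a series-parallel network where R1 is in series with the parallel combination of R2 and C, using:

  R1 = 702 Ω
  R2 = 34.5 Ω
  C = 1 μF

Step 1 — Angular frequency: ω = 2π·f = 2π·1680 = 1.056e+04 rad/s.
Step 2 — Component impedances:
  R1: Z = R = 702 Ω
  R2: Z = R = 34.5 Ω
  C: Z = 1/(jωC) = -j/(ω·C) = 0 - j94.74 Ω
Step 3 — Parallel branch: R2 || C = 1/(1/R2 + 1/C) = 30.46 - j11.09 Ω.
Step 4 — Series with R1: Z_total = R1 + (R2 || C) = 732.5 - j11.09 Ω = 732.5∠-0.9° Ω.
Step 5 — Power factor: PF = cos(φ) = Re(Z)/|Z| = 732.46/732.54 = 0.9999.
Step 6 — Type: Im(Z) = -11.09 ⇒ leading (phase φ = -0.9°).

PF = 0.9999 (leading, φ = -0.9°)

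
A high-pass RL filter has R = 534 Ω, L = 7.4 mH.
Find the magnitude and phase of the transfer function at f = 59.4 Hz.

Step 1 — Angular frequency: ω = 2π·59.4 = 373.2 rad/s.
Step 2 — Transfer function: H(jω) = jωL/(R + jωL).
Step 3 — Numerator jωL = j·2.762; denominator R + jωL = 534 + j2.762.
Step 4 — H = 2.675e-05 + j0.005172.
Step 5 — Magnitude: |H| = 0.005172 (-45.7 dB); phase: φ = 89.7°.

|H| = 0.005172 (-45.7 dB), φ = 89.7°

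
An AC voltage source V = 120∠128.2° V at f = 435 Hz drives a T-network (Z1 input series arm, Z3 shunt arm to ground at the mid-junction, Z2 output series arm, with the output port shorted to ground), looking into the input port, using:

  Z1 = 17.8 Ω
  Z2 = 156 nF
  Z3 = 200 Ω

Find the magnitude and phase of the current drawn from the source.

Step 1 — Angular frequency: ω = 2π·f = 2π·435 = 2733 rad/s.
Step 2 — Component impedances:
  Z1: Z = R = 17.8 Ω
  Z2: Z = 1/(jωC) = -j/(ω·C) = 0 - j2345 Ω
  Z3: Z = R = 200 Ω
Step 3 — With the output port shorted to ground, the output series arm Z2 runs from the junction to ground; the shunt arm Z3 also runs from the junction to ground. They appear in parallel: Z3 || Z2 = 198.6 - j16.93 Ω.
Step 4 — Series with input arm Z1: Z_in = Z1 + (Z3 || Z2) = 216.4 - j16.93 Ω = 217∠-4.5° Ω.
Step 5 — Source phasor: V = 120∠128.2° V = -74.21 + j94.3 V.
Step 6 — Ohm's law: I = V / Z_total = (-74.21 + j94.3) / (216.4 - j16.93) = -0.3748 + j0.4065 A.
Step 7 — Convert to polar: |I| = 0.553 A, ∠I = 132.7°.

I = 0.553∠132.7° A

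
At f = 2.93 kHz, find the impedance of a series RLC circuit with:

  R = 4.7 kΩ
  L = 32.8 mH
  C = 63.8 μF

Step 1 — Angular frequency: ω = 2π·f = 2π·2930 = 1.841e+04 rad/s.
Step 2 — Component impedances:
  R: Z = R = 4700 Ω
  L: Z = jωL = j·1.841e+04·0.0328 = 0 + j603.8 Ω
  C: Z = 1/(jωC) = -j/(ω·C) = 0 - j0.8514 Ω
Step 3 — Series combination: Z_total = R + L + C = 4700 + j603 Ω = 4739∠7.3° Ω.

Z = 4700 + j603 Ω = 4739∠7.3° Ω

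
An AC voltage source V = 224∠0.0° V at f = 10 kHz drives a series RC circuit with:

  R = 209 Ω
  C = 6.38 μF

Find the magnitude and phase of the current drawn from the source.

Step 1 — Angular frequency: ω = 2π·f = 2π·1e+04 = 6.283e+04 rad/s.
Step 2 — Component impedances:
  R: Z = R = 209 Ω
  C: Z = 1/(jωC) = -j/(ω·C) = 0 - j2.495 Ω
Step 3 — Series combination: Z_total = R + C = 209 - j2.495 Ω = 209∠-0.7° Ω.
Step 4 — Source phasor: V = 224∠0.0° V = 224 V.
Step 5 — Ohm's law: I = V / Z_total = (224) / (209 - j2.495) = 1.072 + j0.01279 A.
Step 6 — Convert to polar: |I| = 1.072 A, ∠I = 0.7°.

I = 1.072∠0.7° A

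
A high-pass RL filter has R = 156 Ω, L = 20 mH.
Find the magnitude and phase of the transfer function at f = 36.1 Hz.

Step 1 — Angular frequency: ω = 2π·36.1 = 226.8 rad/s.
Step 2 — Transfer function: H(jω) = jωL/(R + jωL).
Step 3 — Numerator jωL = j·4.536; denominator R + jωL = 156 + j4.536.
Step 4 — H = 0.0008449 + j0.02906.
Step 5 — Magnitude: |H| = 0.02907 (-30.7 dB); phase: φ = 88.3°.

|H| = 0.02907 (-30.7 dB), φ = 88.3°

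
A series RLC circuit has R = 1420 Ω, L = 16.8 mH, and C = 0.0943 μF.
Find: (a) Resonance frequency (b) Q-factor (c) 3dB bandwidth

Step 1 — Resonance: ω₀ = 1/√(LC) = 1/√(0.0168·9.43e-08) = 2.512e+04 rad/s.
Step 2 — f₀ = ω₀/(2π) = 3999 Hz.
Step 3 — Series Q: Q = ω₀L/R = 2.512e+04·0.0168/1420 = 0.2972.
Step 4 — Bandwidth: Δω = ω₀/Q = 8.452e+04 rad/s; BW = Δω/(2π) = 1.345e+04 Hz.

(a) f₀ = 3999 Hz  (b) Q = 0.2972  (c) BW = 1.345e+04 Hz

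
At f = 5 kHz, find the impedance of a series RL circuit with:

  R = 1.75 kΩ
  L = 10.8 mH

Step 1 — Angular frequency: ω = 2π·f = 2π·5000 = 3.142e+04 rad/s.
Step 2 — Component impedances:
  R: Z = R = 1750 Ω
  L: Z = jωL = j·3.142e+04·0.0108 = 0 + j339.3 Ω
Step 3 — Series combination: Z_total = R + L = 1750 + j339.3 Ω = 1783∠11.0° Ω.

Z = 1750 + j339.3 Ω = 1783∠11.0° Ω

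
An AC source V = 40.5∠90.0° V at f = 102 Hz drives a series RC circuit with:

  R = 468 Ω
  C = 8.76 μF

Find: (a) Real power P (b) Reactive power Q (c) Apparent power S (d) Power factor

Step 1 — Angular frequency: ω = 2π·f = 2π·102 = 640.9 rad/s.
Step 2 — Component impedances:
  R: Z = R = 468 Ω
  C: Z = 1/(jωC) = -j/(ω·C) = 0 - j178.1 Ω
Step 3 — Series combination: Z_total = R + C = 468 - j178.1 Ω = 500.8∠-20.8° Ω.
Step 4 — Source phasor: V = 40.5∠90.0° V = 0 + j40.5 V.
Step 5 — Current: I = V / Z = -0.02877 + j0.07559 A = 0.08088∠110.8° A.
Step 6 — Complex power: S = V·I* = 3.061 - j1.165 VA.
Step 7 — Real power: P = Re(S) = 3.061 W.
Step 8 — Reactive power: Q = Im(S) = -1.165 VAR.
Step 9 — Apparent power: |S| = 3.276 VA.
Step 10 — Power factor: PF = P/|S| = 0.9346 (leading).

(a) P = 3.061 W  (b) Q = -1.165 VAR  (c) S = 3.276 VA  (d) PF = 0.9346 (leading)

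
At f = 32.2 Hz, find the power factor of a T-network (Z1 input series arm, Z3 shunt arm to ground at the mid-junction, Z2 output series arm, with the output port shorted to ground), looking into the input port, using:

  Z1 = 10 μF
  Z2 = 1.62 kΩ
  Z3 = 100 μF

Step 1 — Angular frequency: ω = 2π·f = 2π·32.2 = 202.3 rad/s.
Step 2 — Component impedances:
  Z1: Z = 1/(jωC) = -j/(ω·C) = 0 - j494.3 Ω
  Z2: Z = R = 1620 Ω
  Z3: Z = 1/(jωC) = -j/(ω·C) = 0 - j49.43 Ω
Step 3 — With the output port shorted to ground, the output series arm Z2 runs from the junction to ground; the shunt arm Z3 also runs from the junction to ground. They appear in parallel: Z3 || Z2 = 1.507 - j49.38 Ω.
Step 4 — Series with input arm Z1: Z_in = Z1 + (Z3 || Z2) = 1.507 - j543.7 Ω = 543.7∠-89.8° Ω.
Step 5 — Power factor: PF = cos(φ) = Re(Z)/|Z| = 1.5066/543.65 = 0.002771.
Step 6 — Type: Im(Z) = -543.7 ⇒ leading (phase φ = -89.8°).

PF = 0.002771 (leading, φ = -89.8°)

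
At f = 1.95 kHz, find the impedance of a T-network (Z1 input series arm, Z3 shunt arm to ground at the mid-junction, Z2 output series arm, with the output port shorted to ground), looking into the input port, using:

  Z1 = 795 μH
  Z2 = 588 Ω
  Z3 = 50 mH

Step 1 — Angular frequency: ω = 2π·f = 2π·1950 = 1.225e+04 rad/s.
Step 2 — Component impedances:
  Z1: Z = jωL = j·1.225e+04·0.000795 = 0 + j9.741 Ω
  Z2: Z = R = 588 Ω
  Z3: Z = jωL = j·1.225e+04·0.05 = 0 + j612.6 Ω
Step 3 — With the output port shorted to ground, the output series arm Z2 runs from the junction to ground; the shunt arm Z3 also runs from the junction to ground. They appear in parallel: Z3 || Z2 = 306 + j293.8 Ω.
Step 4 — Series with input arm Z1: Z_in = Z1 + (Z3 || Z2) = 306 + j303.5 Ω = 431∠44.8° Ω.

Z = 306 + j303.5 Ω = 431∠44.8° Ω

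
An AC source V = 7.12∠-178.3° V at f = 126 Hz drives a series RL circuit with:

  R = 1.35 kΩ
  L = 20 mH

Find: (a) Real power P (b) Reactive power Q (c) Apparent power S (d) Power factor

Step 1 — Angular frequency: ω = 2π·f = 2π·126 = 791.7 rad/s.
Step 2 — Component impedances:
  R: Z = R = 1350 Ω
  L: Z = jωL = j·791.7·0.02 = 0 + j15.83 Ω
Step 3 — Series combination: Z_total = R + L = 1350 + j15.83 Ω = 1350∠0.7° Ω.
Step 4 — Source phasor: V = 7.12∠-178.3° V = -7.117 - j0.2112 V.
Step 5 — Current: I = V / Z = -0.005273 - j9.462e-05 A = 0.005274∠-179.0° A.
Step 6 — Complex power: S = V·I* = 0.03755 + j0.0004404 VA.
Step 7 — Real power: P = Re(S) = 0.03755 W.
Step 8 — Reactive power: Q = Im(S) = 0.0004404 VAR.
Step 9 — Apparent power: |S| = 0.03755 VA.
Step 10 — Power factor: PF = P/|S| = 0.9999 (lagging).

(a) P = 0.03755 W  (b) Q = 0.0004404 VAR  (c) S = 0.03755 VA  (d) PF = 0.9999 (lagging)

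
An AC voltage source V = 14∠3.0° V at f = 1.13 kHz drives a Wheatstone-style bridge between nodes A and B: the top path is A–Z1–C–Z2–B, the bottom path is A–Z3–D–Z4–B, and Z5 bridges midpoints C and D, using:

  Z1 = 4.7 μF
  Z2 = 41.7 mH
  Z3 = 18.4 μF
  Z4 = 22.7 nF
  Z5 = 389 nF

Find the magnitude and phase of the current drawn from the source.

Step 1 — Angular frequency: ω = 2π·f = 2π·1130 = 7100 rad/s.
Step 2 — Component impedances:
  Z1: Z = 1/(jωC) = -j/(ω·C) = 0 - j29.97 Ω
  Z2: Z = jωL = j·7100·0.0417 = 0 + j296.1 Ω
  Z3: Z = 1/(jωC) = -j/(ω·C) = 0 - j7.655 Ω
  Z4: Z = 1/(jωC) = -j/(ω·C) = 0 - j6205 Ω
  Z5: Z = 1/(jωC) = -j/(ω·C) = 0 - j362.1 Ω
Step 3 — Bridge requires nodal analysis (the Z5 bridge couples midpoints C and D, so the two paths cannot be reduced to a simple series/parallel combination). Setting node B to ground and injecting 1 A at node A, the 3-node admittance system at A, C, D solves to V_A = Z_AB = 0 + j280.5 Ω = 280.5∠90.0° Ω.
Step 4 — Source phasor: V = 14∠3.0° V = 13.98 + j0.7327 V.
Step 5 — Ohm's law: I = V / Z_total = (13.98 + j0.7327) / (0 + j280.5) = 0.002612 - j0.04984 A.
Step 6 — Convert to polar: |I| = 0.04991 A, ∠I = -87.0°.

I = 0.04991∠-87.0° A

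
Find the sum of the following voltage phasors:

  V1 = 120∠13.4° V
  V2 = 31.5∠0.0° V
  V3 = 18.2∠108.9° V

Step 1 — Convert each phasor to rectangular form:
  V1 = 120·(cos(13.4°) + j·sin(13.4°)) = 116.7 + j27.81 V
  V2 = 31.5·(cos(0.0°) + j·sin(0.0°)) = 31.5 V
  V3 = 18.2·(cos(108.9°) + j·sin(108.9°)) = -5.895 + j17.22 V
Step 2 — Sum components: V_total = 142.3 + j45.03 V.
Step 3 — Convert to polar: |V_total| = 149.3 V, ∠V_total = 17.6°.

V_total = 149.3∠17.6° V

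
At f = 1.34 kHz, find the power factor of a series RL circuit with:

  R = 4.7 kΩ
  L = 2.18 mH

Step 1 — Angular frequency: ω = 2π·f = 2π·1340 = 8419 rad/s.
Step 2 — Component impedances:
  R: Z = R = 4700 Ω
  L: Z = jωL = j·8419·0.00218 = 0 + j18.35 Ω
Step 3 — Series combination: Z_total = R + L = 4700 + j18.35 Ω = 4700∠0.2° Ω.
Step 4 — Power factor: PF = cos(φ) = Re(Z)/|Z| = 4700/4700 = 1.
Step 5 — Type: Im(Z) = 18.35 ⇒ lagging (phase φ = 0.2°).

PF = 1 (lagging, φ = 0.2°)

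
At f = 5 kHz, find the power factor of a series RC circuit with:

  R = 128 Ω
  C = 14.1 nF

Step 1 — Angular frequency: ω = 2π·f = 2π·5000 = 3.142e+04 rad/s.
Step 2 — Component impedances:
  R: Z = R = 128 Ω
  C: Z = 1/(jωC) = -j/(ω·C) = 0 - j2258 Ω
Step 3 — Series combination: Z_total = R + C = 128 - j2258 Ω = 2261∠-86.8° Ω.
Step 4 — Power factor: PF = cos(φ) = Re(Z)/|Z| = 128/2261 = 0.05661.
Step 5 — Type: Im(Z) = -2258 ⇒ leading (phase φ = -86.8°).

PF = 0.05661 (leading, φ = -86.8°)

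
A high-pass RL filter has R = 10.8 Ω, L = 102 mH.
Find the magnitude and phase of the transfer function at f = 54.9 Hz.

Step 1 — Angular frequency: ω = 2π·54.9 = 344.9 rad/s.
Step 2 — Transfer function: H(jω) = jωL/(R + jωL).
Step 3 — Numerator jωL = j·35.18; denominator R + jωL = 10.8 + j35.18.
Step 4 — H = 0.9139 + j0.2805.
Step 5 — Magnitude: |H| = 0.956 (-0.4 dB); phase: φ = 17.1°.

|H| = 0.956 (-0.4 dB), φ = 17.1°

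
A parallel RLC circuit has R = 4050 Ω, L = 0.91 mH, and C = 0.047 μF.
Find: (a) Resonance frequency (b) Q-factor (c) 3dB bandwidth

Step 1 — Resonance: ω₀ = 1/√(LC) = 1/√(0.00091·4.7e-08) = 1.529e+05 rad/s.
Step 2 — f₀ = ω₀/(2π) = 2.434e+04 Hz.
Step 3 — Parallel Q: Q = R/(ω₀L) = 4050/(1.529e+05·0.00091) = 29.11.
Step 4 — Bandwidth: Δω = ω₀/Q = 5253 rad/s; BW = Δω/(2π) = 836.1 Hz.

(a) f₀ = 2.434e+04 Hz  (b) Q = 29.11  (c) BW = 836.1 Hz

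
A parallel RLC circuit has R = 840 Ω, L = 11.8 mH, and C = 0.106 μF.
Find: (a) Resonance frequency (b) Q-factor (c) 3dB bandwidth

Step 1 — Resonance: ω₀ = 1/√(LC) = 1/√(0.0118·1.06e-07) = 2.828e+04 rad/s.
Step 2 — f₀ = ω₀/(2π) = 4500 Hz.
Step 3 — Parallel Q: Q = R/(ω₀L) = 840/(2.828e+04·0.0118) = 2.518.
Step 4 — Bandwidth: Δω = ω₀/Q = 1.123e+04 rad/s; BW = Δω/(2π) = 1787 Hz.

(a) f₀ = 4500 Hz  (b) Q = 2.518  (c) BW = 1787 Hz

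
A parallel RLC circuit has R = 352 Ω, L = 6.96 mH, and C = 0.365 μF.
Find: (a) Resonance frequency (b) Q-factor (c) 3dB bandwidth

Step 1 — Resonance: ω₀ = 1/√(LC) = 1/√(0.00696·3.65e-07) = 1.984e+04 rad/s.
Step 2 — f₀ = ω₀/(2π) = 3158 Hz.
Step 3 — Parallel Q: Q = R/(ω₀L) = 352/(1.984e+04·0.00696) = 2.549.
Step 4 — Bandwidth: Δω = ω₀/Q = 7783 rad/s; BW = Δω/(2π) = 1239 Hz.

(a) f₀ = 3158 Hz  (b) Q = 2.549  (c) BW = 1239 Hz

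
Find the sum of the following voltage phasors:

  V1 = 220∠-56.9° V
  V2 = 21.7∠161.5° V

Step 1 — Convert each phasor to rectangular form:
  V1 = 220·(cos(-56.9°) + j·sin(-56.9°)) = 120.1 - j184.3 V
  V2 = 21.7·(cos(161.5°) + j·sin(161.5°)) = -20.58 + j6.886 V
Step 2 — Sum components: V_total = 99.56 - j177.4 V.
Step 3 — Convert to polar: |V_total| = 203.4 V, ∠V_total = -60.7°.

V_total = 203.4∠-60.7° V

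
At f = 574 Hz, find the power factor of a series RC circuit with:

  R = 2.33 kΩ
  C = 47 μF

Step 1 — Angular frequency: ω = 2π·f = 2π·574 = 3607 rad/s.
Step 2 — Component impedances:
  R: Z = R = 2330 Ω
  C: Z = 1/(jωC) = -j/(ω·C) = 0 - j5.899 Ω
Step 3 — Series combination: Z_total = R + C = 2330 - j5.899 Ω = 2330∠-0.1° Ω.
Step 4 — Power factor: PF = cos(φ) = Re(Z)/|Z| = 2330/2330 = 1.
Step 5 — Type: Im(Z) = -5.899 ⇒ leading (phase φ = -0.1°).

PF = 1 (leading, φ = -0.1°)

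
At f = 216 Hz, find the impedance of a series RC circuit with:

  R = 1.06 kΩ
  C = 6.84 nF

Step 1 — Angular frequency: ω = 2π·f = 2π·216 = 1357 rad/s.
Step 2 — Component impedances:
  R: Z = R = 1060 Ω
  C: Z = 1/(jωC) = -j/(ω·C) = 0 - j1.077e+05 Ω
Step 3 — Series combination: Z_total = R + C = 1060 - j1.077e+05 Ω = 1.077e+05∠-89.4° Ω.

Z = 1060 - j1.077e+05 Ω = 1.077e+05∠-89.4° Ω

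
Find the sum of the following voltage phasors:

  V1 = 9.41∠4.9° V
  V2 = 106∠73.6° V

Step 1 — Convert each phasor to rectangular form:
  V1 = 9.41·(cos(4.9°) + j·sin(4.9°)) = 9.376 + j0.8038 V
  V2 = 106·(cos(73.6°) + j·sin(73.6°)) = 29.93 + j101.7 V
Step 2 — Sum components: V_total = 39.3 + j102.5 V.
Step 3 — Convert to polar: |V_total| = 109.8 V, ∠V_total = 69.0°.

V_total = 109.8∠69.0° V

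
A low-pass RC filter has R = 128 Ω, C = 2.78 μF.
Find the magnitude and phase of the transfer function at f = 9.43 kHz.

Step 1 — Angular frequency: ω = 2π·9430 = 5.925e+04 rad/s.
Step 2 — Transfer function: H(jω) = 1/(1 + jωRC).
Step 3 — Denominator: 1 + jωRC = 1 + j·5.925e+04·128·2.78e-06 = 1 + j21.08.
Step 4 — H = 0.002245 - j0.04732.
Step 5 — Magnitude: |H| = 0.04738 (-26.5 dB); phase: φ = -87.3°.

|H| = 0.04738 (-26.5 dB), φ = -87.3°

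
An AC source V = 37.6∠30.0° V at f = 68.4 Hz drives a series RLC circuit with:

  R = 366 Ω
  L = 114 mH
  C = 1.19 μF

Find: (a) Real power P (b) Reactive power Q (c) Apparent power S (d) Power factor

Step 1 — Angular frequency: ω = 2π·f = 2π·68.4 = 429.8 rad/s.
Step 2 — Component impedances:
  R: Z = R = 366 Ω
  L: Z = jωL = j·429.8·0.114 = 0 + j48.99 Ω
  C: Z = 1/(jωC) = -j/(ω·C) = 0 - j1955 Ω
Step 3 — Series combination: Z_total = R + L + C = 366 - j1906 Ω = 1941∠-79.1° Ω.
Step 4 — Source phasor: V = 37.6∠30.0° V = 32.56 + j18.8 V.
Step 5 — Current: I = V / Z = -0.006348 + j0.0183 A = 0.01937∠109.1° A.
Step 6 — Complex power: S = V·I* = 0.1373 - j0.7153 VA.
Step 7 — Real power: P = Re(S) = 0.1373 W.
Step 8 — Reactive power: Q = Im(S) = -0.7153 VAR.
Step 9 — Apparent power: |S| = 0.7283 VA.
Step 10 — Power factor: PF = P/|S| = 0.1885 (leading).

(a) P = 0.1373 W  (b) Q = -0.7153 VAR  (c) S = 0.7283 VA  (d) PF = 0.1885 (leading)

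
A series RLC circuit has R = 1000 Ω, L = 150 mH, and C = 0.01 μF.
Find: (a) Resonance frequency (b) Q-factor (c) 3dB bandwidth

Step 1 — Resonance condition Im(Z)=0 gives ω₀ = 1/√(LC).
Step 2 — ω₀ = 1/√(0.15·1e-08) = 2.582e+04 rad/s.
Step 3 — f₀ = ω₀/(2π) = 4109 Hz.
Step 4 — Series Q: Q = ω₀L/R = 2.582e+04·0.15/1000 = 3.873.
Step 5 — 3dB bandwidth: Δω = ω₀/Q = 6667 rad/s; BW = Δω/(2π) = 1061 Hz.

(a) f₀ = 4109 Hz  (b) Q = 3.873  (c) BW = 1061 Hz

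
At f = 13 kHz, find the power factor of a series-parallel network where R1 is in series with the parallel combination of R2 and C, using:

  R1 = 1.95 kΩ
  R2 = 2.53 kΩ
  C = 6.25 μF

Step 1 — Angular frequency: ω = 2π·f = 2π·1.3e+04 = 8.168e+04 rad/s.
Step 2 — Component impedances:
  R1: Z = R = 1950 Ω
  R2: Z = R = 2530 Ω
  C: Z = 1/(jωC) = -j/(ω·C) = 0 - j1.959 Ω
Step 3 — Parallel branch: R2 || C = 1/(1/R2 + 1/C) = 0.001517 - j1.959 Ω.
Step 4 — Series with R1: Z_total = R1 + (R2 || C) = 1950 - j1.959 Ω = 1950∠-0.1° Ω.
Step 5 — Power factor: PF = cos(φ) = Re(Z)/|Z| = 1950/1950 = 1.
Step 6 — Type: Im(Z) = -1.959 ⇒ leading (phase φ = -0.1°).

PF = 1 (leading, φ = -0.1°)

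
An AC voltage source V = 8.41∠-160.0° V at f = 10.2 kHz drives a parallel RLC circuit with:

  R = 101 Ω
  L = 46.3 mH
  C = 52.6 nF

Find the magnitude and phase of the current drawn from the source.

Step 1 — Angular frequency: ω = 2π·f = 2π·1.02e+04 = 6.409e+04 rad/s.
Step 2 — Component impedances:
  R: Z = R = 101 Ω
  L: Z = jωL = j·6.409e+04·0.0463 = 0 + j2967 Ω
  C: Z = 1/(jωC) = -j/(ω·C) = 0 - j296.6 Ω
Step 3 — Parallel combination: 1/Z_total = 1/R + 1/L + 1/C; Z_total = 92.33 - j28.29 Ω = 96.57∠-17.0° Ω.
Step 4 — Source phasor: V = 8.41∠-160.0° V = -7.903 - j2.876 V.
Step 5 — Ohm's law: I = V / Z_total = (-7.903 - j2.876) / (92.33 - j28.29) = -0.06952 - j0.05246 A.
Step 6 — Convert to polar: |I| = 0.08709 A, ∠I = -143.0°.

I = 0.08709∠-143.0° A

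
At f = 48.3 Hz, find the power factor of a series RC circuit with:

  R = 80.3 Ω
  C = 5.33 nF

Step 1 — Angular frequency: ω = 2π·f = 2π·48.3 = 303.5 rad/s.
Step 2 — Component impedances:
  R: Z = R = 80.3 Ω
  C: Z = 1/(jωC) = -j/(ω·C) = 0 - j6.182e+05 Ω
Step 3 — Series combination: Z_total = R + C = 80.3 - j6.182e+05 Ω = 6.182e+05∠-90.0° Ω.
Step 4 — Power factor: PF = cos(φ) = Re(Z)/|Z| = 80.3/6.182e+05 = 0.0001299.
Step 5 — Type: Im(Z) = -6.182e+05 ⇒ leading (phase φ = -90.0°).

PF = 0.0001299 (leading, φ = -90.0°)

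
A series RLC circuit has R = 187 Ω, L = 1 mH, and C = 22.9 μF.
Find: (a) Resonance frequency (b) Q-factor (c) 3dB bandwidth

Step 1 — Resonance condition Im(Z)=0 gives ω₀ = 1/√(LC).
Step 2 — ω₀ = 1/√(0.001·2.29e-05) = 6608 rad/s.
Step 3 — f₀ = ω₀/(2π) = 1052 Hz.
Step 4 — Series Q: Q = ω₀L/R = 6608·0.001/187 = 0.03534.
Step 5 — 3dB bandwidth: Δω = ω₀/Q = 1.87e+05 rad/s; BW = Δω/(2π) = 2.976e+04 Hz.

(a) f₀ = 1052 Hz  (b) Q = 0.03534  (c) BW = 2.976e+04 Hz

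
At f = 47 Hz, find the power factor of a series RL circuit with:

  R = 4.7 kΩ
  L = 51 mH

Step 1 — Angular frequency: ω = 2π·f = 2π·47 = 295.3 rad/s.
Step 2 — Component impedances:
  R: Z = R = 4700 Ω
  L: Z = jωL = j·295.3·0.051 = 0 + j15.06 Ω
Step 3 — Series combination: Z_total = R + L = 4700 + j15.06 Ω = 4700∠0.2° Ω.
Step 4 — Power factor: PF = cos(φ) = Re(Z)/|Z| = 4700/4700 = 1.
Step 5 — Type: Im(Z) = 15.06 ⇒ lagging (phase φ = 0.2°).

PF = 1 (lagging, φ = 0.2°)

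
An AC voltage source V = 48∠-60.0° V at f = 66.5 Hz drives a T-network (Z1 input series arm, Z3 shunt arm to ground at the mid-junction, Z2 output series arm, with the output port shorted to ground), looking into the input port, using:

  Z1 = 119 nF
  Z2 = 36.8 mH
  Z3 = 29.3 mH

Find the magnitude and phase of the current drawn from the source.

Step 1 — Angular frequency: ω = 2π·f = 2π·66.5 = 417.8 rad/s.
Step 2 — Component impedances:
  Z1: Z = 1/(jωC) = -j/(ω·C) = 0 - j2.011e+04 Ω
  Z2: Z = jωL = j·417.8·0.0368 = 0 + j15.38 Ω
  Z3: Z = jωL = j·417.8·0.0293 = 0 + j12.24 Ω
Step 3 — With the output port shorted to ground, the output series arm Z2 runs from the junction to ground; the shunt arm Z3 also runs from the junction to ground. They appear in parallel: Z3 || Z2 = 0 + j6.816 Ω.
Step 4 — Series with input arm Z1: Z_in = Z1 + (Z3 || Z2) = 0 - j2.011e+04 Ω = 2.011e+04∠-90.0° Ω.
Step 5 — Source phasor: V = 48∠-60.0° V = 24 - j41.57 V.
Step 6 — Ohm's law: I = V / Z_total = (24 - j41.57) / (0 - j2.011e+04) = 0.002068 + j0.001194 A.
Step 7 — Convert to polar: |I| = 0.002387 A, ∠I = 30.0°.

I = 0.002387∠30.0° A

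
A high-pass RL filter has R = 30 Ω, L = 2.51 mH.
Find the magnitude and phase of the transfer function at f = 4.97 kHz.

Step 1 — Angular frequency: ω = 2π·4970 = 3.123e+04 rad/s.
Step 2 — Transfer function: H(jω) = jωL/(R + jωL).
Step 3 — Numerator jωL = j·78.38; denominator R + jωL = 30 + j78.38.
Step 4 — H = 0.8722 + j0.3338.
Step 5 — Magnitude: |H| = 0.9339 (-0.6 dB); phase: φ = 20.9°.

|H| = 0.9339 (-0.6 dB), φ = 20.9°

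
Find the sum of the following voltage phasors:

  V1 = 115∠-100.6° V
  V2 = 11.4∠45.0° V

Step 1 — Convert each phasor to rectangular form:
  V1 = 115·(cos(-100.6°) + j·sin(-100.6°)) = -21.15 - j113 V
  V2 = 11.4·(cos(45.0°) + j·sin(45.0°)) = 8.061 + j8.061 V
Step 2 — Sum components: V_total = -13.09 - j105 V.
Step 3 — Convert to polar: |V_total| = 105.8 V, ∠V_total = -97.1°.

V_total = 105.8∠-97.1° V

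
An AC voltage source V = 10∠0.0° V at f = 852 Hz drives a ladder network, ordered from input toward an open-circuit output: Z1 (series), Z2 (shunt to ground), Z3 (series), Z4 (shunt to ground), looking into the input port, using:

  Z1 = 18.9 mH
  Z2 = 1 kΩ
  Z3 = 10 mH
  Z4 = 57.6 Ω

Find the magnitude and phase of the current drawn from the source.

Step 1 — Angular frequency: ω = 2π·f = 2π·852 = 5353 rad/s.
Step 2 — Component impedances:
  Z1: Z = jωL = j·5353·0.0189 = 0 + j101.2 Ω
  Z2: Z = R = 1000 Ω
  Z3: Z = jωL = j·5353·0.01 = 0 + j53.53 Ω
  Z4: Z = R = 57.6 Ω
Step 3 — Ladder network (open output): work backward from the far end, alternating series and parallel combinations. Z_in = 56.88 + j148.9 Ω = 159.4∠69.1° Ω.
Step 4 — Source phasor: V = 10∠0.0° V = 10 V.
Step 5 — Ohm's law: I = V / Z_total = (10) / (56.88 + j148.9) = 0.02238 - j0.0586 A.
Step 6 — Convert to polar: |I| = 0.06273 A, ∠I = -69.1°.

I = 0.06273∠-69.1° A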